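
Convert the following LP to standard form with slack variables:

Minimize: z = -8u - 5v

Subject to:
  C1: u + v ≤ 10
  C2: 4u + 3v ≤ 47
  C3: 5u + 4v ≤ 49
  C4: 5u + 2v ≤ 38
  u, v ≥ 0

min z = -8u - 5v

s.t.
  u + v + s1 = 10
  4u + 3v + s2 = 47
  5u + 4v + s3 = 49
  5u + 2v + s4 = 38
  u, v, s1, s2, s3, s4 ≥ 0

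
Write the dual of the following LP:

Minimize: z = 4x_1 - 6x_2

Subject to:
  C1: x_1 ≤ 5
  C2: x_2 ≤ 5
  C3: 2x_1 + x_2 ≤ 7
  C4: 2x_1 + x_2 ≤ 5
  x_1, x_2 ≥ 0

Primal min cᵀx s.t. Ax ≤ b, x ≥ 0  →  Dual max −bᵀy s.t. Aᵀy ≥ −c, y ≥ 0.

Maximize: z = -5y1 - 5y2 - 7y3 - 5y4

Subject to:
  y1 + 2y3 + 2y4 ≥ -4
  y2 + y3 + y4 ≥ 6
  y1, y2, y3, y4 ≥ 0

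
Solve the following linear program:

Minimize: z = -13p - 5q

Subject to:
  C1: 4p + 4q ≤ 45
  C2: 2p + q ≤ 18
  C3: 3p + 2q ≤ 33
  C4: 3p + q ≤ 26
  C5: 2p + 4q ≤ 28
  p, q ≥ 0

Evaluate the objective at each vertex of the feasible region:
  z(0, 0) = 0
  z(8.667, 0) = -112.7
  z(8, 2) = -114  ←
  z(7.333, 3.333) = -112
  z(0, 7) = -35
The minimum is at p = 8, q = 2.

p = 8, q = 2, z = -114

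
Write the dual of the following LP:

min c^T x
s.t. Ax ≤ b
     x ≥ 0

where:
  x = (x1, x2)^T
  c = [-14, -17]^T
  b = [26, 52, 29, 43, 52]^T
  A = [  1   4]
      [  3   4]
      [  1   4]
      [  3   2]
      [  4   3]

Primal min cᵀx s.t. Ax ≤ b, x ≥ 0  →  Dual max −bᵀy s.t. Aᵀy ≥ −c, y ≥ 0.

Maximize: z = -26y1 - 52y2 - 29y3 - 43y4 - 52y5

Subject to:
  y1 + 3y2 + y3 + 3y4 + 4y5 ≥ 14
  4y1 + 4y2 + 4y3 + 2y4 + 3y5 ≥ 17
  y1, y2, y3, y4, y5 ≥ 0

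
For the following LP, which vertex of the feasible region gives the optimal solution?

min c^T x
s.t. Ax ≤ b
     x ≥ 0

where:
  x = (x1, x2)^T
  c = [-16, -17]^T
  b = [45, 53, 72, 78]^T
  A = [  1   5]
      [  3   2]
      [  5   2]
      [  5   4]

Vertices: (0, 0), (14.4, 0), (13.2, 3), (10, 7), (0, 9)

Evaluate the objective at each vertex of the feasible region:
  z(0, 0) = 0
  z(14.4, 0) = -230.4
  z(13.2, 3) = -262.2
  z(10, 7) = -279  ←
  z(0, 9) = -153
The minimum is at x1 = 10, x2 = 7.

(10, 7)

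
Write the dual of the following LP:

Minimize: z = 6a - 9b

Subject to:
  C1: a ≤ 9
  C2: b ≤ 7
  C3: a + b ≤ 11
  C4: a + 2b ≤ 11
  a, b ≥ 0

Primal min cᵀx s.t. Ax ≤ b, x ≥ 0  →  Dual max −bᵀy s.t. Aᵀy ≥ −c, y ≥ 0.

Maximize: z = -9y1 - 7y2 - 11y3 - 11y4

Subject to:
  y1 + y3 + y4 ≥ -6
  y2 + y3 + 2y4 ≥ 9
  y1, y2, y3, y4 ≥ 0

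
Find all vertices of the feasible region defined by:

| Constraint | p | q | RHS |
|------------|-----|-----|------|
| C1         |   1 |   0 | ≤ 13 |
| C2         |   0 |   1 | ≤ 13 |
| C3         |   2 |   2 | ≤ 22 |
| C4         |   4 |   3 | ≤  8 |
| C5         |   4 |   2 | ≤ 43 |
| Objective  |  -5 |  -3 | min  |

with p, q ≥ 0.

(0, 0), (2, 0), (0, 2.667)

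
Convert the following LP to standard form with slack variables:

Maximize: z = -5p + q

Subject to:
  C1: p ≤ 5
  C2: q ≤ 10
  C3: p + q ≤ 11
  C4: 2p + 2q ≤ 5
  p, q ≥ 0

max z = -5p + q

s.t.
  p + s1 = 5
  q + s2 = 10
  p + q + s3 = 11
  2p + 2q + s4 = 5
  p, q, s1, s2, s3, s4 ≥ 0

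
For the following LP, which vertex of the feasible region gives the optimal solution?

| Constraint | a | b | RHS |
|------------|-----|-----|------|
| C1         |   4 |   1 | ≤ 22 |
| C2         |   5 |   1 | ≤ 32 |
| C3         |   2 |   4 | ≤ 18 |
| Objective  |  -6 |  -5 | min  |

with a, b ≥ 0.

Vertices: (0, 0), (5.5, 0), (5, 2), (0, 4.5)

Evaluate the objective at each vertex of the feasible region:
  z(0, 0) = 0
  z(5.5, 0) = -33
  z(5, 2) = -40  ←
  z(0, 4.5) = -22.5
The minimum is at a = 5, b = 2.

(5, 2)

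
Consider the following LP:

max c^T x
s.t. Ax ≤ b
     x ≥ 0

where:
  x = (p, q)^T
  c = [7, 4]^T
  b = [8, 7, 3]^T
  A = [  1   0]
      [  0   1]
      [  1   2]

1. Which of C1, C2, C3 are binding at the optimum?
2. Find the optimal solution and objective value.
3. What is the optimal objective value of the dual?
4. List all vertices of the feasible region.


1. C3
2. p = 3, q = 0, z = 21
3. 21
4. (0, 0), (3, 0), (0, 1.5)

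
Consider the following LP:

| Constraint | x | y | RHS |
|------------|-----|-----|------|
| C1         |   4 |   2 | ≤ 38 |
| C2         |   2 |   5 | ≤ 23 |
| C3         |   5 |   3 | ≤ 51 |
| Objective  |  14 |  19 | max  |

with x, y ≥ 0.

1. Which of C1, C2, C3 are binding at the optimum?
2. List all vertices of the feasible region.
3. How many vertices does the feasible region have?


1. C1, C2
2. (0, 0), (9.5, 0), (9, 1), (0, 4.6)
3. 4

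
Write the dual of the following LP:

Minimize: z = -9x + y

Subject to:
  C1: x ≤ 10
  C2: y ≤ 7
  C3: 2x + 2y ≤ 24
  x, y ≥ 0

Primal min cᵀx s.t. Ax ≤ b, x ≥ 0  →  Dual max −bᵀy s.t. Aᵀy ≥ −c, y ≥ 0.

Maximize: z = -10y1 - 7y2 - 24y3

Subject to:
  y1 + 2y3 ≥ 9
  y2 + 2y3 ≥ -1
  y1, y2, y3 ≥ 0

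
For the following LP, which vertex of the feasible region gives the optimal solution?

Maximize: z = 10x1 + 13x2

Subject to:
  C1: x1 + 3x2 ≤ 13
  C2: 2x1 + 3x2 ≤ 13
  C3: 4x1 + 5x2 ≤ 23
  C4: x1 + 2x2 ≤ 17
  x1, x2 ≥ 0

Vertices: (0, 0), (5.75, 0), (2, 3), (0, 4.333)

Evaluate the objective at each vertex of the feasible region:
  z(0, 0) = 0
  z(5.75, 0) = 57.5
  z(2, 3) = 59  ←
  z(0, 4.333) = 56.33
The maximum is at x1 = 2, x2 = 3.

(2, 3)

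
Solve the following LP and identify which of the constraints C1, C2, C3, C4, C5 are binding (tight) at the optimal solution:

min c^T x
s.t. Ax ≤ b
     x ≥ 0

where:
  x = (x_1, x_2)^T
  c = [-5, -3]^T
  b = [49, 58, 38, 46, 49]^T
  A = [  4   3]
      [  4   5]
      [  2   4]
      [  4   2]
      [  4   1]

At x_1 = 10, x_2 = 3, compute slack b - a·x for each constraint:
  C1: 49 − 49 = 0  (binding)
  C2: 58 − 55 = 3  (slack)
  C3: 38 − 32 = 6  (slack)
  C4: 46 − 46 = 0  (binding)
  C5: 49 − 43 = 6  (slack)

Optimal: x_1 = 10, x_2 = 3
Binding: C1, C4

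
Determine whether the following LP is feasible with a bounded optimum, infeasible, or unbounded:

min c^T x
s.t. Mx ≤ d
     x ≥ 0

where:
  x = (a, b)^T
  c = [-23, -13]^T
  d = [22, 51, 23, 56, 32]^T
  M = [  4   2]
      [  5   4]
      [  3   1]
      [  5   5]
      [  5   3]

Feasible with a bounded optimal solution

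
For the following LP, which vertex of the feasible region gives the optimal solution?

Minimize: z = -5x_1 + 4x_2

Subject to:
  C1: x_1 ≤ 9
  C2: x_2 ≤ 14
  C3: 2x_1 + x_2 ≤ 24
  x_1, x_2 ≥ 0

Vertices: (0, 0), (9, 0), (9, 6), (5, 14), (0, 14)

Evaluate the objective at each vertex of the feasible region:
  z(0, 0) = 0
  z(9, 0) = -45  ←
  z(9, 6) = -21
  z(5, 14) = 31
  z(0, 14) = 56
The minimum is at x_1 = 9, x_2 = 0.

(9, 0)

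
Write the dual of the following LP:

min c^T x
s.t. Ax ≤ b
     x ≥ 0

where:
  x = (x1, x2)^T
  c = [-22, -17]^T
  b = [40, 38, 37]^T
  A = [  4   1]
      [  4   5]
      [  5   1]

Primal min cᵀx s.t. Ax ≤ b, x ≥ 0  →  Dual max −bᵀy s.t. Aᵀy ≥ −c, y ≥ 0.

Maximize: z = -40y1 - 38y2 - 37y3

Subject to:
  4y1 + 4y2 + 5y3 ≥ 22
  y1 + 5y2 + y3 ≥ 17
  y1, y2, y3 ≥ 0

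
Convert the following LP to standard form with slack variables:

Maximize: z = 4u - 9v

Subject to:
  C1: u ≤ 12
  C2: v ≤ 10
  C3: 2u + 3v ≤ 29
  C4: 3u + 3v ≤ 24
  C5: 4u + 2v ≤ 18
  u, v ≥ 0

max z = 4u - 9v

s.t.
  u + s1 = 12
  v + s2 = 10
  2u + 3v + s3 = 29
  3u + 3v + s4 = 24
  4u + 2v + s5 = 18
  u, v, s1, s2, s3, s4, s5 ≥ 0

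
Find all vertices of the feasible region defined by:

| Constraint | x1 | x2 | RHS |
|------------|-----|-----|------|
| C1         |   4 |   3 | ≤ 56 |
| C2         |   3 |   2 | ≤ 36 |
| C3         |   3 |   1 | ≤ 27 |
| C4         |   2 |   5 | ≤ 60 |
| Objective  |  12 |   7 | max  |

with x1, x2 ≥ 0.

(0, 0), (9, 0), (6, 9), (5.455, 9.818), (0, 12)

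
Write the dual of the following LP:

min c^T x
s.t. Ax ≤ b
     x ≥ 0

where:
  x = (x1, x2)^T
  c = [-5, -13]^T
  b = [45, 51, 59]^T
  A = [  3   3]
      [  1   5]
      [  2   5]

Primal min cᵀx s.t. Ax ≤ b, x ≥ 0  →  Dual max −bᵀy s.t. Aᵀy ≥ −c, y ≥ 0.

Maximize: z = -45y1 - 51y2 - 59y3

Subject to:
  3y1 + y2 + 2y3 ≥ 5
  3y1 + 5y2 + 5y3 ≥ 13
  y1, y2, y3 ≥ 0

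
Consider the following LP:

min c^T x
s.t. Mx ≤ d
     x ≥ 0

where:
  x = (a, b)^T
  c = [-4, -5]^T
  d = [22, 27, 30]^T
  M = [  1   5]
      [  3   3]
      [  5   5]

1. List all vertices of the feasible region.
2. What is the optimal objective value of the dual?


1. (0, 0), (6, 0), (2, 4), (0, 4.4)
2. -28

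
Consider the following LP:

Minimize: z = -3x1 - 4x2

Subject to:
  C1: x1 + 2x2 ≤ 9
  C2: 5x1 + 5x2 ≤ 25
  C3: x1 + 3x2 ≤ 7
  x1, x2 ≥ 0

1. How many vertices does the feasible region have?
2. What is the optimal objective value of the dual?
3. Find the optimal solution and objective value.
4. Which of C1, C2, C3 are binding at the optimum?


1. 4
2. -16
3. x1 = 4, x2 = 1, z = -16
4. C2, C3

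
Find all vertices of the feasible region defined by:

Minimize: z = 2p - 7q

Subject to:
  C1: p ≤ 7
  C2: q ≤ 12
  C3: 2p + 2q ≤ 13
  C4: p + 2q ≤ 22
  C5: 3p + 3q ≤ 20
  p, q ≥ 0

(0, 0), (6.5, 0), (0, 6.5)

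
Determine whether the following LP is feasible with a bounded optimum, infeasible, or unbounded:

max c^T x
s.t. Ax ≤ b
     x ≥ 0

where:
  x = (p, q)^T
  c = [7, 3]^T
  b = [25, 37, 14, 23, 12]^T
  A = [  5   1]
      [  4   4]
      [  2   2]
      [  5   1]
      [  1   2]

Feasible with a bounded optimal solution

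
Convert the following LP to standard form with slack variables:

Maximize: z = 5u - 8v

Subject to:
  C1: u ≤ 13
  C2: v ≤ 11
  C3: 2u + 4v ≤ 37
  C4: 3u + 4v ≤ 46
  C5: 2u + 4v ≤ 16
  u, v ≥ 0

max z = 5u - 8v

s.t.
  u + s1 = 13
  v + s2 = 11
  2u + 4v + s3 = 37
  3u + 4v + s4 = 46
  2u + 4v + s5 = 16
  u, v, s1, s2, s3, s4, s5 ≥ 0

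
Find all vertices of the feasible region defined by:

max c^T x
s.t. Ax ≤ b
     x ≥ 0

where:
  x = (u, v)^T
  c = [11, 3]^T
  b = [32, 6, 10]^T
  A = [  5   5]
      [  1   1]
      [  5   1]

(0, 0), (2, 0), (1, 5), (0, 6)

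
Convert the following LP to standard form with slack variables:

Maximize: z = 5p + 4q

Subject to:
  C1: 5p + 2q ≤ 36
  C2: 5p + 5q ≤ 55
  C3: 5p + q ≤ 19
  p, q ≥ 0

max z = 5p + 4q

s.t.
  5p + 2q + s1 = 36
  5p + 5q + s2 = 55
  5p + q + s3 = 19
  p, q, s1, s2, s3 ≥ 0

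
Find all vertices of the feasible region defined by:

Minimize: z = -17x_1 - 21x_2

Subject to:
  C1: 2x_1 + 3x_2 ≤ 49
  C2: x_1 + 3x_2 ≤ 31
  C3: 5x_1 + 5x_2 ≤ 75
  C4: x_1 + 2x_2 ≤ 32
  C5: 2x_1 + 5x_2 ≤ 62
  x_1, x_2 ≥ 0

(0, 0), (15, 0), (7, 8), (0, 10.33)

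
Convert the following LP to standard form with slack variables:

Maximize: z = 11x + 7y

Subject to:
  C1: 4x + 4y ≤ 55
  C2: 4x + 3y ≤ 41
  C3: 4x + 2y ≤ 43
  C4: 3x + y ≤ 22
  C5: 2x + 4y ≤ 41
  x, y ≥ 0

max z = 11x + 7y

s.t.
  4x + 4y + s1 = 55
  4x + 3y + s2 = 41
  4x + 2y + s3 = 43
  3x + y + s4 = 22
  2x + 4y + s5 = 41
  x, y, s1, s2, s3, s4, s5 ≥ 0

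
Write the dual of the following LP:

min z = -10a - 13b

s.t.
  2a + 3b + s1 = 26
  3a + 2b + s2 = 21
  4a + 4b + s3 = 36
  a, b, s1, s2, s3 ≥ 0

Primal min cᵀx s.t. Ax ≤ b, x ≥ 0  →  Dual max −bᵀy s.t. Aᵀy ≥ −c, y ≥ 0.

Maximize: z = -26y1 - 21y2 - 36y3

Subject to:
  2y1 + 3y2 + 4y3 ≥ 10
  3y1 + 2y2 + 4y3 ≥ 13
  y1, y2, y3 ≥ 0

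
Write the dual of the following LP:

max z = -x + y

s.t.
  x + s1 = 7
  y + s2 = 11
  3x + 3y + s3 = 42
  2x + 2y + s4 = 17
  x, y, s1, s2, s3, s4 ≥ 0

Primal max cᵀx s.t. Ax ≤ b, x ≥ 0  →  Dual min bᵀy s.t. Aᵀy ≥ c, y ≥ 0.

Minimize: z = 7y1 + 11y2 + 42y3 + 17y4

Subject to:
  y1 + 3y3 + 2y4 ≥ -1
  y2 + 3y3 + 2y4 ≥ 1
  y1, y2, y3, y4 ≥ 0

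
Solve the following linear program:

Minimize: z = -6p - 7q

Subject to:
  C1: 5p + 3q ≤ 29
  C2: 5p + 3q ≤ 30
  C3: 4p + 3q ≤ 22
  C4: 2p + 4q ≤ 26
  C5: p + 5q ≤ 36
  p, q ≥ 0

Evaluate the objective at each vertex of the feasible region:
  z(0, 0) = 0
  z(5.5, 0) = -33
  z(1, 6) = -48  ←
  z(0, 6.5) = -45.5
The minimum is at p = 1, q = 6.

p = 1, q = 6, z = -48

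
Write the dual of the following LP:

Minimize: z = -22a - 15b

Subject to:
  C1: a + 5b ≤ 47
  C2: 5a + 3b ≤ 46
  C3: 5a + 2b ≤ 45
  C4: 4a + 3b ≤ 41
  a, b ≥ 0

Primal min cᵀx s.t. Ax ≤ b, x ≥ 0  →  Dual max −bᵀy s.t. Aᵀy ≥ −c, y ≥ 0.

Maximize: z = -47y1 - 46y2 - 45y3 - 41y4

Subject to:
  y1 + 5y2 + 5y3 + 4y4 ≥ 22
  5y1 + 3y2 + 2y3 + 3y4 ≥ 15
  y1, y2, y3, y4 ≥ 0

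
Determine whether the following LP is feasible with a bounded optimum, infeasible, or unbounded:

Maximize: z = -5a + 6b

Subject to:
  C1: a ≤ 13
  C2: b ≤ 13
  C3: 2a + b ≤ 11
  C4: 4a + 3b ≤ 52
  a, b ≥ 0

Feasible with a bounded optimal solution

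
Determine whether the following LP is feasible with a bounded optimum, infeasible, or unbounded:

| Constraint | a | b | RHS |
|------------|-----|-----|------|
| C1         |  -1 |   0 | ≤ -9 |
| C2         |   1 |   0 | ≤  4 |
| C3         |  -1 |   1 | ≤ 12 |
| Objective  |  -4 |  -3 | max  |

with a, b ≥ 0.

Infeasible (no feasible solution exists)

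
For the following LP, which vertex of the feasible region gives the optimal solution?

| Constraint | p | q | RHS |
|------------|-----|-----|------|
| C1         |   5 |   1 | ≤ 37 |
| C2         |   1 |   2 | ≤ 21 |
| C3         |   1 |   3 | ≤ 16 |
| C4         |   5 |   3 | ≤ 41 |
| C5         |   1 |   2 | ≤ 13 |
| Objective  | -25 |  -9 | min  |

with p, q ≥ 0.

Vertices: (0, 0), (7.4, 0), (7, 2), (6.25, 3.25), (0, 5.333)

Evaluate the objective at each vertex of the feasible region:
  z(0, 0) = 0
  z(7.4, 0) = -185
  z(7, 2) = -193  ←
  z(6.25, 3.25) = -185.5
  z(0, 5.333) = -48
The minimum is at p = 7, q = 2.

(7, 2)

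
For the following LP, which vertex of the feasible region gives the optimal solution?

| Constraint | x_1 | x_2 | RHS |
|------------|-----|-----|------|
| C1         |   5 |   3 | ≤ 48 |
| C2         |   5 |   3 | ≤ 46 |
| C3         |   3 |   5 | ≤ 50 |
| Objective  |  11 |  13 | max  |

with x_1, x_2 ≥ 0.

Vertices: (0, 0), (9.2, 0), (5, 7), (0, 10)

Evaluate the objective at each vertex of the feasible region:
  z(0, 0) = 0
  z(9.2, 0) = 101.2
  z(5, 7) = 146  ←
  z(0, 10) = 130
The maximum is at x_1 = 5, x_2 = 7.

(5, 7)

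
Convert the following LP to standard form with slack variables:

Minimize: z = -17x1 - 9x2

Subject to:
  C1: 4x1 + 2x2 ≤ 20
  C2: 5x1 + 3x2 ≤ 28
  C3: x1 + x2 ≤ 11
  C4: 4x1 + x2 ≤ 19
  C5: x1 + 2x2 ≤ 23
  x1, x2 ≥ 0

min z = -17x1 - 9x2

s.t.
  4x1 + 2x2 + s1 = 20
  5x1 + 3x2 + s2 = 28
  x1 + x2 + s3 = 11
  4x1 + x2 + s4 = 19
  x1 + 2x2 + s5 = 23
  x1, x2, s1, s2, s3, s4, s5 ≥ 0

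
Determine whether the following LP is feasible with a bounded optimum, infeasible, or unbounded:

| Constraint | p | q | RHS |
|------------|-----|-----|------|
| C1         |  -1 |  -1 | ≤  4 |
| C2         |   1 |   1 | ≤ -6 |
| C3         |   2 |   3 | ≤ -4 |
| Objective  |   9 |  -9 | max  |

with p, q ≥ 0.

Infeasible (no feasible solution exists)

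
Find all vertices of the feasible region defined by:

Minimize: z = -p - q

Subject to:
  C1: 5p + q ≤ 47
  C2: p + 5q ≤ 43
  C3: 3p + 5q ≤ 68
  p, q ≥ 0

(0, 0), (9.4, 0), (8, 7), (0, 8.6)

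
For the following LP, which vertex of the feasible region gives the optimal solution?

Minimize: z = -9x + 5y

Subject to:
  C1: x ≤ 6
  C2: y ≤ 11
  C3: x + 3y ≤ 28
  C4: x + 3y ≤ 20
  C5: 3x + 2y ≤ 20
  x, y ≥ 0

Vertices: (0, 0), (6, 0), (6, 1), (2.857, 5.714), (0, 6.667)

Evaluate the objective at each vertex of the feasible region:
  z(0, 0) = 0
  z(6, 0) = -54  ←
  z(6, 1) = -49
  z(2.857, 5.714) = 2.857
  z(0, 6.667) = 33.33
The minimum is at x = 6, y = 0.

(6, 0)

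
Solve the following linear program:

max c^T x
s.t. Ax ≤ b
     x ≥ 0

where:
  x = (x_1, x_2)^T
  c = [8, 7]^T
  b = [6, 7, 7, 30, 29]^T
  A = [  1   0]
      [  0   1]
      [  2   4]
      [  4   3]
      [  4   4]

Evaluate the objective at each vertex of the feasible region:
  z(0, 0) = 0
  z(3.5, 0) = 28  ←
  z(0, 1.75) = 12.25
The maximum is at x_1 = 3.5, x_2 = 0.

x_1 = 3.5, x_2 = 0, z = 28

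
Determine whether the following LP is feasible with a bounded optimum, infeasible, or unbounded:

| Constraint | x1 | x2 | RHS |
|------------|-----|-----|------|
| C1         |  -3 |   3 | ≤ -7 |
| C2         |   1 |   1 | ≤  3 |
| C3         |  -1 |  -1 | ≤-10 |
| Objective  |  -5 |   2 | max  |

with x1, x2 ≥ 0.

Infeasible (no feasible solution exists)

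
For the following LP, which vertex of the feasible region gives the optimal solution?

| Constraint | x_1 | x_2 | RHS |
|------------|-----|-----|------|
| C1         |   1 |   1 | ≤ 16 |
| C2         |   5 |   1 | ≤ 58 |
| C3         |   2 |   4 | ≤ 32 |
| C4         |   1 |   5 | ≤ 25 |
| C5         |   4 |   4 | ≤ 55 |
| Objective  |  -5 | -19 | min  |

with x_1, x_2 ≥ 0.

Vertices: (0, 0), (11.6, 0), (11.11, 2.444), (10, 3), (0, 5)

Evaluate the objective at each vertex of the feasible region:
  z(0, 0) = 0
  z(11.6, 0) = -58
  z(11.11, 2.444) = -102
  z(10, 3) = -107  ←
  z(0, 5) = -95
The minimum is at x_1 = 10, x_2 = 3.

(10, 3)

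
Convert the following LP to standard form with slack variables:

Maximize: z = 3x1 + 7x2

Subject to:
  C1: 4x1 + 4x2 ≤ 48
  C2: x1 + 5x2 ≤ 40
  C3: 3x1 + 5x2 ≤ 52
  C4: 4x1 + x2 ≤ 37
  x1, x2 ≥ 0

max z = 3x1 + 7x2

s.t.
  4x1 + 4x2 + s1 = 48
  x1 + 5x2 + s2 = 40
  3x1 + 5x2 + s3 = 52
  4x1 + x2 + s4 = 37
  x1, x2, s1, s2, s3, s4 ≥ 0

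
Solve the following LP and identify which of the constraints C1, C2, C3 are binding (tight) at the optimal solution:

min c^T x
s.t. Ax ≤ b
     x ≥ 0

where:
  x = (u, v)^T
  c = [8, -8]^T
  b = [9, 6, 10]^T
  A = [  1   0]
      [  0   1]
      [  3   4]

At u = 0, v = 2.5, compute slack b - a·x for each constraint:
  C1: 9 − 0 = 9  (slack)
  C2: 6 − 2.5 = 3.5  (slack)
  C3: 10 − 10 = 0  (binding)

Optimal: u = 0, v = 2.5
Binding: C3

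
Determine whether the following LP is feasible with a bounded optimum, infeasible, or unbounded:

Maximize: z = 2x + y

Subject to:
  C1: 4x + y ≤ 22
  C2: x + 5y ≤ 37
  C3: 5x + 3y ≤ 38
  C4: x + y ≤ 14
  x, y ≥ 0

Feasible with a bounded optimal solution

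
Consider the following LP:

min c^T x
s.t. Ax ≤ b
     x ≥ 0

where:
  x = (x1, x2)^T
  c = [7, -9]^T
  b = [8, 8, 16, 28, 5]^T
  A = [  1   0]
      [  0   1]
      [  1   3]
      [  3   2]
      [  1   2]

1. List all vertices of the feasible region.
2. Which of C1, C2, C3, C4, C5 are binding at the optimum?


1. (0, 0), (5, 0), (0, 2.5)
2. C5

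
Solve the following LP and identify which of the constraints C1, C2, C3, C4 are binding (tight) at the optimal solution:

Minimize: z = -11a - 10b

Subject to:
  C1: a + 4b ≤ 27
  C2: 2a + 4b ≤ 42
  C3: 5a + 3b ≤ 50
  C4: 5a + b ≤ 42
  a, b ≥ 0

At a = 7, b = 5, compute slack b - a·x for each constraint:
  C1: 27 − 27 = 0  (binding)
  C2: 42 − 34 = 8  (slack)
  C3: 50 − 50 = 0  (binding)
  C4: 42 − 40 = 2  (slack)

Optimal: a = 7, b = 5
Binding: C1, C3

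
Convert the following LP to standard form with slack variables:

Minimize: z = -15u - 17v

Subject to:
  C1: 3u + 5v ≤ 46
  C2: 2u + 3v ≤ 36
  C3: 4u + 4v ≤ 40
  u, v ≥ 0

min z = -15u - 17v

s.t.
  3u + 5v + s1 = 46
  2u + 3v + s2 = 36
  4u + 4v + s3 = 40
  u, v, s1, s2, s3 ≥ 0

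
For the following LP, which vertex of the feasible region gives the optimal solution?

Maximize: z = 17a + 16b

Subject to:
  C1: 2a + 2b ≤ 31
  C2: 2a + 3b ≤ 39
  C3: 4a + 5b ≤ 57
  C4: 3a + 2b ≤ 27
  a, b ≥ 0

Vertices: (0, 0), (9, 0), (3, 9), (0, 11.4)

Evaluate the objective at each vertex of the feasible region:
  z(0, 0) = 0
  z(9, 0) = 153
  z(3, 9) = 195  ←
  z(0, 11.4) = 182.4
The maximum is at a = 3, b = 9.

(3, 9)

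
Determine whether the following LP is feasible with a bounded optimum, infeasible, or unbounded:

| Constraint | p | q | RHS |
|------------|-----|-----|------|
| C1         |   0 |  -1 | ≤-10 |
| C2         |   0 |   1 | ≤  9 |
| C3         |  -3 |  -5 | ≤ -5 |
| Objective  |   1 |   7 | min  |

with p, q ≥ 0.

Infeasible (no feasible solution exists)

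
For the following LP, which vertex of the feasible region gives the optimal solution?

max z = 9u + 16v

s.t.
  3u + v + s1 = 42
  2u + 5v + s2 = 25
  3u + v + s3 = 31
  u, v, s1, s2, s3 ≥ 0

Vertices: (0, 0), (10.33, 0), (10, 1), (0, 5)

Evaluate the objective at each vertex of the feasible region:
  z(0, 0) = 0
  z(10.33, 0) = 93
  z(10, 1) = 106  ←
  z(0, 5) = 80
The maximum is at u = 10, v = 1.

(10, 1)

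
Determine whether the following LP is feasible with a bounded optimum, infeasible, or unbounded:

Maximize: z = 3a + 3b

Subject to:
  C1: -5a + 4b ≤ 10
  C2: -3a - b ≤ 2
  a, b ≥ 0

Unbounded (objective can increase without bound)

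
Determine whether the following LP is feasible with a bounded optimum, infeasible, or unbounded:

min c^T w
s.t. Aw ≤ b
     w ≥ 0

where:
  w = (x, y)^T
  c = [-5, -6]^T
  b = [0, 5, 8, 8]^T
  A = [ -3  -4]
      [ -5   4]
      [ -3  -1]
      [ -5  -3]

Unbounded (objective can decrease without bound)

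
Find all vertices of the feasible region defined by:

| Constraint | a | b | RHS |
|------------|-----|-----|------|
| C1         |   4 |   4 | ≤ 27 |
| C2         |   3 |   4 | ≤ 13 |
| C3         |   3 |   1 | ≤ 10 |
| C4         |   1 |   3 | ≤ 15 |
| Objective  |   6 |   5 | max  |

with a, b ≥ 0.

(0, 0), (3.333, 0), (3, 1), (0, 3.25)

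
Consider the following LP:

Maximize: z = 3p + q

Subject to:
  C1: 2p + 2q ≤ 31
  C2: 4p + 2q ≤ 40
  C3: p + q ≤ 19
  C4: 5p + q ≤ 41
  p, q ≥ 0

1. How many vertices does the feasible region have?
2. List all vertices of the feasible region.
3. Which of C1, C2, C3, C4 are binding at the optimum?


1. 5
2. (0, 0), (8.2, 0), (7, 6), (4.5, 11), (0, 15.5)
3. C2, C4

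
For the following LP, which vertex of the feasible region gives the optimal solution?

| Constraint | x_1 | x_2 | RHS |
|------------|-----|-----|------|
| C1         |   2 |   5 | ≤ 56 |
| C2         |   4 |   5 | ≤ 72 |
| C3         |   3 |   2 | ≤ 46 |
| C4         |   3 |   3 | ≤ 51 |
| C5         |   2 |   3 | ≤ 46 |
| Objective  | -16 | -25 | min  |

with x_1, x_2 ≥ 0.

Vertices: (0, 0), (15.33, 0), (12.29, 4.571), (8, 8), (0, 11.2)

Evaluate the objective at each vertex of the feasible region:
  z(0, 0) = 0
  z(15.33, 0) = -245.3
  z(12.29, 4.571) = -310.9
  z(8, 8) = -328  ←
  z(0, 11.2) = -280
The minimum is at x_1 = 8, x_2 = 8.

(8, 8)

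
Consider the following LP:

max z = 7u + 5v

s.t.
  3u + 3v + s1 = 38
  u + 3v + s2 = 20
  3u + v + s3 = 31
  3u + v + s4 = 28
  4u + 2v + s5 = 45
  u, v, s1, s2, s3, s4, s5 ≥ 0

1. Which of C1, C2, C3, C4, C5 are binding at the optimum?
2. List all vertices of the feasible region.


1. C2, C4
2. (0, 0), (9.333, 0), (8, 4), (0, 6.667)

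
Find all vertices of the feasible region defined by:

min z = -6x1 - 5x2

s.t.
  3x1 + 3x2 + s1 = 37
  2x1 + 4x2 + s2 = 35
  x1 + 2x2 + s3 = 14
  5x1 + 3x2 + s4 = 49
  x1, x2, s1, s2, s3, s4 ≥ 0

(0, 0), (9.8, 0), (8, 3), (0, 7)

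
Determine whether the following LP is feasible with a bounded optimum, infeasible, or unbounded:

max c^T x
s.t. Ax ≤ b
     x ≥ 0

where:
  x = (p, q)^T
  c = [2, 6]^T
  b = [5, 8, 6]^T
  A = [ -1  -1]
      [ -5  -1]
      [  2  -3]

Unbounded (objective can increase without bound)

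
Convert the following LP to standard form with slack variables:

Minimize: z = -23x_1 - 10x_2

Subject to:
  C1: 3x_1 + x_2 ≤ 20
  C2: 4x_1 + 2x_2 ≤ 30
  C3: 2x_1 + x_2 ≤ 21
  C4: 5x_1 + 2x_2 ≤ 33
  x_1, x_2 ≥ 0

min z = -23x_1 - 10x_2

s.t.
  3x_1 + x_2 + s1 = 20
  4x_1 + 2x_2 + s2 = 30
  2x_1 + x_2 + s3 = 21
  5x_1 + 2x_2 + s4 = 33
  x_1, x_2, s1, s2, s3, s4 ≥ 0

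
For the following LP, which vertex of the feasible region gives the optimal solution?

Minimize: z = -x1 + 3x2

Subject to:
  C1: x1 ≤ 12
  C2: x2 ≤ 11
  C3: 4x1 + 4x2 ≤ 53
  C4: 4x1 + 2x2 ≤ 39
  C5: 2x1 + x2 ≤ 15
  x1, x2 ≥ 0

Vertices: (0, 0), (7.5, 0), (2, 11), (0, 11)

Evaluate the objective at each vertex of the feasible region:
  z(0, 0) = 0
  z(7.5, 0) = -7.5  ←
  z(2, 11) = 31
  z(0, 11) = 33
The minimum is at x1 = 7.5, x2 = 0.

(7.5, 0)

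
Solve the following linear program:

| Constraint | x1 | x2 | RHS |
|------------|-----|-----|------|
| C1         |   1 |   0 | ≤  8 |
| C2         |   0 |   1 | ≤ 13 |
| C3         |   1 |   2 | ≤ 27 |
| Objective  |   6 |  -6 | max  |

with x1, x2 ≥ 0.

Evaluate the objective at each vertex of the feasible region:
  z(0, 0) = 0
  z(8, 0) = 48  ←
  z(8, 9.5) = -9
  z(1, 13) = -72
  z(0, 13) = -78
The maximum is at x1 = 8, x2 = 0.

x1 = 8, x2 = 0, z = 48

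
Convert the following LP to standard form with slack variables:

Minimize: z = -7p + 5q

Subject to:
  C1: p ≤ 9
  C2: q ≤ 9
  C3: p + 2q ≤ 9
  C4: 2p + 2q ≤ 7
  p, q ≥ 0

min z = -7p + 5q

s.t.
  p + s1 = 9
  q + s2 = 9
  p + 2q + s3 = 9
  2p + 2q + s4 = 7
  p, q, s1, s2, s3, s4 ≥ 0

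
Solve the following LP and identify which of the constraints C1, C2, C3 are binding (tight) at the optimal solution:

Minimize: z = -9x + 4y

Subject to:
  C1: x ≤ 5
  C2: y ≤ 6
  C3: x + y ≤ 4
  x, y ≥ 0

At x = 4, y = 0, compute slack b - a·x for each constraint:
  C1: 5 − 4 = 1  (slack)
  C2: 6 − 0 = 6  (slack)
  C3: 4 − 4 = 0  (binding)

Optimal: x = 4, y = 0
Binding: C3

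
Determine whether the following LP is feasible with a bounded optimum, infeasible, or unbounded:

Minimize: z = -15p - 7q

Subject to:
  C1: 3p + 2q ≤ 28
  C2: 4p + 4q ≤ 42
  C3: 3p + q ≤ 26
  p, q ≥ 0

Feasible with a bounded optimal solution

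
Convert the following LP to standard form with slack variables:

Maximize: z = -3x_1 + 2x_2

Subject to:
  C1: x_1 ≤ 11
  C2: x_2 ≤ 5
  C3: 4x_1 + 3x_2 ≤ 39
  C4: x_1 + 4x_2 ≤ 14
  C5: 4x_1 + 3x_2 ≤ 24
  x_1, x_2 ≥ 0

max z = -3x_1 + 2x_2

s.t.
  x_1 + s1 = 11
  x_2 + s2 = 5
  4x_1 + 3x_2 + s3 = 39
  x_1 + 4x_2 + s4 = 14
  4x_1 + 3x_2 + s5 = 24
  x_1, x_2, s1, s2, s3, s4, s5 ≥ 0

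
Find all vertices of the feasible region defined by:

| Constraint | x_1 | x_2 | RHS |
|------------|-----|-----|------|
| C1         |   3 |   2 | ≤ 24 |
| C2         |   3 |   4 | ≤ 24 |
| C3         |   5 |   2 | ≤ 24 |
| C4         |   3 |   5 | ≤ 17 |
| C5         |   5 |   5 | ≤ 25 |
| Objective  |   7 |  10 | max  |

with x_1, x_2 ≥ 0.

(0, 0), (4.8, 0), (4.667, 0.3333), (4, 1), (0, 3.4)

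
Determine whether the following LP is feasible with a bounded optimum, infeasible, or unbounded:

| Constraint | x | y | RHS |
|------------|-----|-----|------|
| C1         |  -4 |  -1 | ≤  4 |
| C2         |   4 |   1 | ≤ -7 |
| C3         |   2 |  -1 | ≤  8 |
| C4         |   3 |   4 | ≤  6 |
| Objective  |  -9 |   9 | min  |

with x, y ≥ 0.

Infeasible (no feasible solution exists)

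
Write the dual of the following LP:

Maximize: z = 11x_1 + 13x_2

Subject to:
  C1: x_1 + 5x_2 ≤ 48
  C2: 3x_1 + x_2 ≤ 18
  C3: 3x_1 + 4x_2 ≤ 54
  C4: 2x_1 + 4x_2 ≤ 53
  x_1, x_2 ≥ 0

Primal max cᵀx s.t. Ax ≤ b, x ≥ 0  →  Dual min bᵀy s.t. Aᵀy ≥ c, y ≥ 0.

Minimize: z = 48y1 + 18y2 + 54y3 + 53y4

Subject to:
  y1 + 3y2 + 3y3 + 2y4 ≥ 11
  5y1 + y2 + 4y3 + 4y4 ≥ 13
  y1, y2, y3, y4 ≥ 0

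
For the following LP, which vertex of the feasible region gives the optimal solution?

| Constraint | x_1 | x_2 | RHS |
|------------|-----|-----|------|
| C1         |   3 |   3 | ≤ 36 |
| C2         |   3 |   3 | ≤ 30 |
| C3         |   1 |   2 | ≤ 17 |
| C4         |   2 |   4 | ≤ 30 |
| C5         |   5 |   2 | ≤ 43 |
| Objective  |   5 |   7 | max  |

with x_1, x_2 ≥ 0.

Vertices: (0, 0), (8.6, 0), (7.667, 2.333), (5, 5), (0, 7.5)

Evaluate the objective at each vertex of the feasible region:
  z(0, 0) = 0
  z(8.6, 0) = 43
  z(7.667, 2.333) = 54.67
  z(5, 5) = 60  ←
  z(0, 7.5) = 52.5
The maximum is at x_1 = 5, x_2 = 5.

(5, 5)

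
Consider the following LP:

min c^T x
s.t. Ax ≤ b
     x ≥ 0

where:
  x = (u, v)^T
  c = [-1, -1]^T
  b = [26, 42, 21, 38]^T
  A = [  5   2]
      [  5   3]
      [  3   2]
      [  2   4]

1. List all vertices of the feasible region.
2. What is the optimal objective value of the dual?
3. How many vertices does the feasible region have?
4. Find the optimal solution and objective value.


1. (0, 0), (5.2, 0), (2.5, 6.75), (1, 9), (0, 9.5)
2. -10
3. 5
4. u = 1, v = 9, z = -10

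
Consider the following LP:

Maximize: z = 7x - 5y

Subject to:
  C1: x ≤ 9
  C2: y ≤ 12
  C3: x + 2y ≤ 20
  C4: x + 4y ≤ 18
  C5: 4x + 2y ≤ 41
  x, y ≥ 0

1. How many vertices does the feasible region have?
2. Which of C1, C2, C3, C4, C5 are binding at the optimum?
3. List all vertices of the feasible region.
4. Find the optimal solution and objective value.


1. 4
2. C1
3. (0, 0), (9, 0), (9, 2.25), (0, 4.5)
4. x = 9, y = 0, z = 63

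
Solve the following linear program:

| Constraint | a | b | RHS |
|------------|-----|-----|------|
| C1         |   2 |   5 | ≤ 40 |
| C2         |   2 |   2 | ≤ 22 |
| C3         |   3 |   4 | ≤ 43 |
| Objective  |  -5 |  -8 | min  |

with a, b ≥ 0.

Evaluate the objective at each vertex of the feasible region:
  z(0, 0) = 0
  z(11, 0) = -55
  z(5, 6) = -73  ←
  z(0, 8) = -64
The minimum is at a = 5, b = 6.

a = 5, b = 6, z = -73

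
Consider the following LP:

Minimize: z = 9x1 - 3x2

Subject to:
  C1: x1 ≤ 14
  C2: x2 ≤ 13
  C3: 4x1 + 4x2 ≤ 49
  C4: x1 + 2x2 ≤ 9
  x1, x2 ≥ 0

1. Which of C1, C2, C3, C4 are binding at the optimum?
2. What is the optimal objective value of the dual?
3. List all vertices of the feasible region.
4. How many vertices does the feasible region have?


1. C4
2. -13.5
3. (0, 0), (9, 0), (0, 4.5)
4. 3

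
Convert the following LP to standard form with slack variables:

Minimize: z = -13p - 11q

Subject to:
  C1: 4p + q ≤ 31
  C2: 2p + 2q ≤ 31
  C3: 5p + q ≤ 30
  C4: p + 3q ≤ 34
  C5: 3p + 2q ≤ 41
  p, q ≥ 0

min z = -13p - 11q

s.t.
  4p + q + s1 = 31
  2p + 2q + s2 = 31
  5p + q + s3 = 30
  p + 3q + s4 = 34
  3p + 2q + s5 = 41
  p, q, s1, s2, s3, s4, s5 ≥ 0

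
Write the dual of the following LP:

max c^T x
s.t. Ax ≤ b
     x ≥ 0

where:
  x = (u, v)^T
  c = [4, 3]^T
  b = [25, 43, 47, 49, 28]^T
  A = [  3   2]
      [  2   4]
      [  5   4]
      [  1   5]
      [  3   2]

Primal max cᵀx s.t. Ax ≤ b, x ≥ 0  →  Dual min bᵀy s.t. Aᵀy ≥ c, y ≥ 0.

Minimize: z = 25y1 + 43y2 + 47y3 + 49y4 + 28y5

Subject to:
  3y1 + 2y2 + 5y3 + y4 + 3y5 ≥ 4
  2y1 + 4y2 + 4y3 + 5y4 + 2y5 ≥ 3
  y1, y2, y3, y4, y5 ≥ 0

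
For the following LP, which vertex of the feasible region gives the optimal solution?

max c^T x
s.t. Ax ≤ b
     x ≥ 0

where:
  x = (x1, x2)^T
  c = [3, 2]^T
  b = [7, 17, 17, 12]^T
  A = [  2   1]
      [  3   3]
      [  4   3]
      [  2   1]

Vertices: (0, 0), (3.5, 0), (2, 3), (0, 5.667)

Evaluate the objective at each vertex of the feasible region:
  z(0, 0) = 0
  z(3.5, 0) = 10.5
  z(2, 3) = 12  ←
  z(0, 5.667) = 11.33
The maximum is at x1 = 2, x2 = 3.

(2, 3)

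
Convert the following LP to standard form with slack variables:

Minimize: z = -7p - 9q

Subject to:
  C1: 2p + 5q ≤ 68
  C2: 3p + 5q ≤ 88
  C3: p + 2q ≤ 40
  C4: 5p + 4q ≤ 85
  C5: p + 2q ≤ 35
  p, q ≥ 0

min z = -7p - 9q

s.t.
  2p + 5q + s1 = 68
  3p + 5q + s2 = 88
  p + 2q + s3 = 40
  5p + 4q + s4 = 85
  p + 2q + s5 = 35
  p, q, s1, s2, s3, s4, s5 ≥ 0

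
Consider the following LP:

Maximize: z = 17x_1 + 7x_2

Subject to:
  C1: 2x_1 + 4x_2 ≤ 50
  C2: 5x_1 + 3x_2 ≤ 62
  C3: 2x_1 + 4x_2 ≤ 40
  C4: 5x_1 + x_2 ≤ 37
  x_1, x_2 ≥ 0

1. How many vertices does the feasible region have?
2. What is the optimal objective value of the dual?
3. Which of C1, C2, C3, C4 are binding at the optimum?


1. 4
2. 151
3. C3, C4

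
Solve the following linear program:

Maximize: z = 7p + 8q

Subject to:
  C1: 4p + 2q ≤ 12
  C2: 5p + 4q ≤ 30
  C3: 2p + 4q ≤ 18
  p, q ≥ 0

Evaluate the objective at each vertex of the feasible region:
  z(0, 0) = 0
  z(3, 0) = 21
  z(1, 4) = 39  ←
  z(0, 4.5) = 36
The maximum is at p = 1, q = 4.

p = 1, q = 4, z = 39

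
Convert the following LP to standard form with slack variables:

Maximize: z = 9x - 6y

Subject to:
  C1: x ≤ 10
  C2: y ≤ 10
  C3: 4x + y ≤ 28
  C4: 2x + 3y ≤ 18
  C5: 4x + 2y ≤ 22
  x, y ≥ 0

max z = 9x - 6y

s.t.
  x + s1 = 10
  y + s2 = 10
  4x + y + s3 = 28
  2x + 3y + s4 = 18
  4x + 2y + s5 = 22
  x, y, s1, s2, s3, s4, s5 ≥ 0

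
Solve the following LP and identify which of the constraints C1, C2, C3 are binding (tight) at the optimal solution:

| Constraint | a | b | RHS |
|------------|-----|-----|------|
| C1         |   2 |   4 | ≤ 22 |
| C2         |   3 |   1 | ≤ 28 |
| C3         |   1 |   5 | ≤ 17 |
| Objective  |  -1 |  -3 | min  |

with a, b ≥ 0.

At a = 7, b = 2, compute slack b - a·x for each constraint:
  C1: 22 − 22 = 0  (binding)
  C2: 28 − 23 = 5  (slack)
  C3: 17 − 17 = 0  (binding)

Optimal: a = 7, b = 2
Binding: C1, C3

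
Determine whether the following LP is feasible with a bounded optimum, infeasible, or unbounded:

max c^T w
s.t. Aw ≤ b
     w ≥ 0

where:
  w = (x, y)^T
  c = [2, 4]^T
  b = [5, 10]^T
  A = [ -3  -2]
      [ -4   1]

Unbounded (objective can increase without bound)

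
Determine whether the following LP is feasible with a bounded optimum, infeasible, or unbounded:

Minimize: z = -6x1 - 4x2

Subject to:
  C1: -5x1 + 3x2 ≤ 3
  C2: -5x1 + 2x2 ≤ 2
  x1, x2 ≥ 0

Unbounded (objective can decrease without bound)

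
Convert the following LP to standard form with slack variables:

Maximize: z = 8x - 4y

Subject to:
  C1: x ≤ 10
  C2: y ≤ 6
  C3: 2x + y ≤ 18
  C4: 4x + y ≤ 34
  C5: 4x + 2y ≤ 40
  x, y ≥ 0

max z = 8x - 4y

s.t.
  x + s1 = 10
  y + s2 = 6
  2x + y + s3 = 18
  4x + y + s4 = 34
  4x + 2y + s5 = 40
  x, y, s1, s2, s3, s4, s5 ≥ 0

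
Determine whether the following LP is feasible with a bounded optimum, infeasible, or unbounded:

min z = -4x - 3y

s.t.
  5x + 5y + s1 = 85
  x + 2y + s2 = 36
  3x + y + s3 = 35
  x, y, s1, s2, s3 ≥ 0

Feasible with a bounded optimal solution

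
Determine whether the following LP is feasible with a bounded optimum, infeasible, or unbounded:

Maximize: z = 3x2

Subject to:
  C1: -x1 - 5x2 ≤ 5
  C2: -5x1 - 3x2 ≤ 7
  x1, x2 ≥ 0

Unbounded (objective can increase without bound)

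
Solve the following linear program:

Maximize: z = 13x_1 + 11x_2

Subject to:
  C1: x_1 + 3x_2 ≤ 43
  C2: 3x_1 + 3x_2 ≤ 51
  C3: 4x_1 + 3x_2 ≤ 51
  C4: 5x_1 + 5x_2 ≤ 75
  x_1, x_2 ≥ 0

Evaluate the objective at each vertex of the feasible region:
  z(0, 0) = 0
  z(12.75, 0) = 165.8
  z(6, 9) = 177  ←
  z(1, 14) = 167
  z(0, 14.33) = 157.7
The maximum is at x_1 = 6, x_2 = 9.

x_1 = 6, x_2 = 9, z = 177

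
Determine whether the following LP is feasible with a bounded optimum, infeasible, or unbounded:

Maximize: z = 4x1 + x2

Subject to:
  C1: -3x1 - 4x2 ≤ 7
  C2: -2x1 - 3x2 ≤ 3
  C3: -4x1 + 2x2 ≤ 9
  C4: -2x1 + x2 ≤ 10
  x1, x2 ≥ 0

Unbounded (objective can increase without bound)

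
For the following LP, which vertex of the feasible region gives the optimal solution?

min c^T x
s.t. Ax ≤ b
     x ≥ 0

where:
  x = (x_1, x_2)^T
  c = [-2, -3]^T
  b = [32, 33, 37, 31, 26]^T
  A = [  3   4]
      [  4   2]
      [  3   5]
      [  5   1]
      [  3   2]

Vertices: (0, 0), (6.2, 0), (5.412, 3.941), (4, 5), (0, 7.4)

Evaluate the objective at each vertex of the feasible region:
  z(0, 0) = 0
  z(6.2, 0) = -12.4
  z(5.412, 3.941) = -22.65
  z(4, 5) = -23  ←
  z(0, 7.4) = -22.2
The minimum is at x_1 = 4, x_2 = 5.

(4, 5)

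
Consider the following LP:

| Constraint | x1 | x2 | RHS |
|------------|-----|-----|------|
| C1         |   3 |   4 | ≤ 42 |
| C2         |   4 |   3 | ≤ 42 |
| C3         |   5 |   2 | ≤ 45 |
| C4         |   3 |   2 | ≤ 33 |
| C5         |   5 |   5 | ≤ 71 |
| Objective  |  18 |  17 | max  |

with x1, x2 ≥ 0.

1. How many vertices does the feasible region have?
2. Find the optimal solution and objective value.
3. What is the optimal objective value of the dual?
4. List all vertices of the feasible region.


1. 5
2. x1 = 6, x2 = 6, z = 210
3. 210
4. (0, 0), (9, 0), (7.286, 4.286), (6, 6), (0, 10.5)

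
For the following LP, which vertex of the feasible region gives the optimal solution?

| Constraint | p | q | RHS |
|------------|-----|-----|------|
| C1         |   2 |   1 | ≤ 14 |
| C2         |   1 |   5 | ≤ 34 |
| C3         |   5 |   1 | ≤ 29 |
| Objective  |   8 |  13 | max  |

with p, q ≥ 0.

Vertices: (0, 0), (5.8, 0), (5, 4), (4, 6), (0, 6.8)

Evaluate the objective at each vertex of the feasible region:
  z(0, 0) = 0
  z(5.8, 0) = 46.4
  z(5, 4) = 92
  z(4, 6) = 110  ←
  z(0, 6.8) = 88.4
The maximum is at p = 4, q = 6.

(4, 6)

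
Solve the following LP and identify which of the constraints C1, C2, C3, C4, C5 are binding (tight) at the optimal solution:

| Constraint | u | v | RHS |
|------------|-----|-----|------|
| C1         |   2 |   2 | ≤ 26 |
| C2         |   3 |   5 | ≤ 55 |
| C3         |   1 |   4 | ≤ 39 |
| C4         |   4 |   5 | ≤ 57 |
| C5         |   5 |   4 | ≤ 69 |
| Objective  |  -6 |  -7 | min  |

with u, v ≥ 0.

At u = 8, v = 5, compute slack b - a·x for each constraint:
  C1: 26 − 26 = 0  (binding)
  C2: 55 − 49 = 6  (slack)
  C3: 39 − 28 = 11  (slack)
  C4: 57 − 57 = 0  (binding)
  C5: 69 − 60 = 9  (slack)

Optimal: u = 8, v = 5
Binding: C1, C4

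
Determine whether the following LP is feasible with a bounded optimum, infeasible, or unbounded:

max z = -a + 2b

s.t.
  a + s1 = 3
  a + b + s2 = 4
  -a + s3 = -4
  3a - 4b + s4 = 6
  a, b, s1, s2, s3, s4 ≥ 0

Infeasible (no feasible solution exists)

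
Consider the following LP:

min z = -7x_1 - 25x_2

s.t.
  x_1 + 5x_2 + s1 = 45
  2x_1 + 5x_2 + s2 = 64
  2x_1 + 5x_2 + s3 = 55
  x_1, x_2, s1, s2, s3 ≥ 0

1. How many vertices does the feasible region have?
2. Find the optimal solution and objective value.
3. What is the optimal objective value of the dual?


1. 4
2. x_1 = 10, x_2 = 7, z = -245
3. -245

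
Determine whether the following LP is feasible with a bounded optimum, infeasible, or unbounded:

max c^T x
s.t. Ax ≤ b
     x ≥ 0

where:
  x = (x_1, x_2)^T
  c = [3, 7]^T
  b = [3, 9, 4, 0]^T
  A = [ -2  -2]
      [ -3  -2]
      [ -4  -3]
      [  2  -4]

Unbounded (objective can increase without bound)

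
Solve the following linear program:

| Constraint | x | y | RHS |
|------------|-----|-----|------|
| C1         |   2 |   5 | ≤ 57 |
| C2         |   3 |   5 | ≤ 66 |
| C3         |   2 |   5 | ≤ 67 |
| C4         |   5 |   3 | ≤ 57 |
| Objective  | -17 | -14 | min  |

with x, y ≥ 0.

Evaluate the objective at each vertex of the feasible region:
  z(0, 0) = 0
  z(11.4, 0) = -193.8
  z(6, 9) = -228  ←
  z(0, 11.4) = -159.6
The minimum is at x = 6, y = 9.

x = 6, y = 9, z = -228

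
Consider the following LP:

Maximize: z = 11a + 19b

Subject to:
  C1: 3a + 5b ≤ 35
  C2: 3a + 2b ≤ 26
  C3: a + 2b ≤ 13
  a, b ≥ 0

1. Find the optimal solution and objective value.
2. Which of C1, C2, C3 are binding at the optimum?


1. a = 5, b = 4, z = 131
2. C1, C3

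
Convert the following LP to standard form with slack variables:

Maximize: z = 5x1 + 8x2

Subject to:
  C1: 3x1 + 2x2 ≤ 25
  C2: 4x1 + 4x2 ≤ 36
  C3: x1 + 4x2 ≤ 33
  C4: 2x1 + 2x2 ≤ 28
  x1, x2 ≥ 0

max z = 5x1 + 8x2

s.t.
  3x1 + 2x2 + s1 = 25
  4x1 + 4x2 + s2 = 36
  x1 + 4x2 + s3 = 33
  2x1 + 2x2 + s4 = 28
  x1, x2, s1, s2, s3, s4 ≥ 0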